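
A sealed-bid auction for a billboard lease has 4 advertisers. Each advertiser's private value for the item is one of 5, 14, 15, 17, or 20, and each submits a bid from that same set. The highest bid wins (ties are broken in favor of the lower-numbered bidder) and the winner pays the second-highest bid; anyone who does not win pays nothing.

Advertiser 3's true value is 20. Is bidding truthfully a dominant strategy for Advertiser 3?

Check each profile of the others' bids and compare truth against every alternative bid.
Others bid (5, 17, 5): truth gives 3, best alternative gives 0.
Others bid (5, 17, 14): truth gives 3, best alternative gives 0.
Others bid (5, 17, 15): truth gives 3, best alternative gives 0.
Others bid (5, 17, 17): truth gives 3, best alternative gives 0.
Others bid (14, 17, 5): truth gives 3, best alternative gives 0.
Others bid (14, 17, 14): truth gives 3, best alternative gives 0.
(Remaining 119 profiles checked similarly; truth is weakly best in each.)
In every case the truthful bid is at least as good as any alternative, so it is a dominant strategy.

Yes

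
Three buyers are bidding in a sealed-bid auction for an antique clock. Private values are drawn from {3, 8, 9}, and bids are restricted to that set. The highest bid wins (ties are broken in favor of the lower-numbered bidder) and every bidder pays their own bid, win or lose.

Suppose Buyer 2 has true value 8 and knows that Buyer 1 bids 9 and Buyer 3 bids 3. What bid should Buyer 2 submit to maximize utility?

3

Bid 3: loses but pays 3, utility -3.
Bid 8: loses but pays 8, utility -8.
Bid 9: loses but pays 9, utility -9.
The best choice is 3 with utility -3.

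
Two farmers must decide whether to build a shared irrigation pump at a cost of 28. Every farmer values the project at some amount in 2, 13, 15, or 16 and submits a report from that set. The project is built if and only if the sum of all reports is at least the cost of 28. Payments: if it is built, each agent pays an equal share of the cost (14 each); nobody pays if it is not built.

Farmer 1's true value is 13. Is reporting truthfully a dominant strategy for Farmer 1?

No

Consider the case where Farmer 2 reports 15.
Truthful report 13: project built, pays 14, utility 13 - 14 = -1.
Report 2 instead: project not built, utility 0.
Since 0 > -1, reporting 2 is strictly better here, so truthful reporting is not dominant.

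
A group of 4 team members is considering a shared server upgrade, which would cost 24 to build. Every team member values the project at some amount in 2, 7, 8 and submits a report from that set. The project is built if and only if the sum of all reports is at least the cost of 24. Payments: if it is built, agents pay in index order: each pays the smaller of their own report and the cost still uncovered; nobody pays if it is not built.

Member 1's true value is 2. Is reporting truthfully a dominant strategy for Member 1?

Check each profile of the others' reports and compare truth against every alternative report.
Others report (2, 7, 8): truth gives 0, best alternative gives -5.
Others report (2, 8, 7): truth gives 0, best alternative gives -5.
Others report (2, 8, 8): truth gives 0, best alternative gives -5.
Others report (7, 2, 8): truth gives 0, best alternative gives -5.
Others report (7, 7, 7): truth gives 0, best alternative gives -5.
Others report (7, 7, 8): truth gives 0, best alternative gives -5.
(Remaining 21 profiles checked similarly; truth is weakly best in each.)
In every case the truthful report is at least as good as any alternative, so it is a dominant strategy.

Yes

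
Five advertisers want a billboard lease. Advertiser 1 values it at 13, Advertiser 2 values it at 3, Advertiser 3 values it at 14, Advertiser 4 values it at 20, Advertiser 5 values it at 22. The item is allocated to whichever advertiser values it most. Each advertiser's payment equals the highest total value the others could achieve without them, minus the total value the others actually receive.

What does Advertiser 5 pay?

Advertiser 5 has the highest value and receives the item.
Without Advertiser 5, the item would go to the next-highest value, 20, so the others could achieve 20.
With Advertiser 5 present and winning, the others receive nothing, so their total is 0.
Payment = 20 - 0 = 20.

20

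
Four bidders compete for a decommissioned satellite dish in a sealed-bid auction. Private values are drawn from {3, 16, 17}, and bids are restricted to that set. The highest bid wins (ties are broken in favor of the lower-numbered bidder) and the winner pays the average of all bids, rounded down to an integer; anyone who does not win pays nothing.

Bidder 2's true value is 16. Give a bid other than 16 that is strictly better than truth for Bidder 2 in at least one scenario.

17

Suppose Bidder 1 bids 3, Bidder 3 bids 3 and Bidder 4 bids 17.
Bid 16: loses, pays 0, utility 0.
Bid 17: wins, pays 10, utility 16 - 10 = 6.
So bidding 17 beats truth here (6 > 0).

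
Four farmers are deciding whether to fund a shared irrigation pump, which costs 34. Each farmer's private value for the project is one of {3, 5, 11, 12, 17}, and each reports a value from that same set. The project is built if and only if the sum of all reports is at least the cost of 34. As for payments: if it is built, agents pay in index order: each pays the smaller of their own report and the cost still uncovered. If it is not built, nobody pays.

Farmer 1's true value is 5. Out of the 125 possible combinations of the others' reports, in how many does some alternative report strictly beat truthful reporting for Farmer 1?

Others report (3, 11, 17): truth gives 0; report 3 gives 2 > 0. Violating.
Others report (3, 12, 17): truth gives 0; report 3 gives 2 > 0. Violating.
Others report (3, 17, 11): truth gives 0; report 3 gives 2 > 0. Violating.
Others report (3, 17, 12): truth gives 0; report 3 gives 2 > 0. Violating.
Others report (3, 3, 3): truth gives 0; no alternative beats it.
Others report (3, 3, 5): truth gives 0; no alternative beats it.
(Checking all 125 profiles: 57 have a profitable deviation, 68 do not.)

57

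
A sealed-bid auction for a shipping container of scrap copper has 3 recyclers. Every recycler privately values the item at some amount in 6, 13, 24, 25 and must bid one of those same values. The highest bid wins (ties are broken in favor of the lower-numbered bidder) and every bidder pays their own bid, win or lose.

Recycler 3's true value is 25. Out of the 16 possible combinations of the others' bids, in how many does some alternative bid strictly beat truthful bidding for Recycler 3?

Others bid (6, 6): truth gives 0; bid 13 gives 12 > 0. Violating.
Others bid (6, 13): truth gives 0; bid 24 gives 1 > 0. Violating.
Others bid (6, 25): truth gives -25; bid 6 gives -6 > -25. Violating.
Others bid (13, 6): truth gives 0; bid 24 gives 1 > 0. Violating.
Others bid (6, 24): truth gives 0; no alternative beats it.
Others bid (13, 24): truth gives 0; no alternative beats it.
(Checking all 16 profiles: 11 have a profitable deviation, 5 do not.)

11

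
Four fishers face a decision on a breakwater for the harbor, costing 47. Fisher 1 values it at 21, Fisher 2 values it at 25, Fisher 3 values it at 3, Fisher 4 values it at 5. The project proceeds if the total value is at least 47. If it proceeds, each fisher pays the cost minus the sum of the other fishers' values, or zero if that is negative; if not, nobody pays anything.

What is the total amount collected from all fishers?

Total value 54 ≥ cost 47, so it is built.
Fisher 1: others sum to 33; max(0, 47 - 33) = 14.
Fisher 2: others sum to 29; max(0, 47 - 29) = 18.
Fisher 3: others sum to 51; max(0, 47 - 51) = 0.
Fisher 4: others sum to 49; max(0, 47 - 49) = 0.
Total collected = 14 + 18 + 0 + 0 = 32.

32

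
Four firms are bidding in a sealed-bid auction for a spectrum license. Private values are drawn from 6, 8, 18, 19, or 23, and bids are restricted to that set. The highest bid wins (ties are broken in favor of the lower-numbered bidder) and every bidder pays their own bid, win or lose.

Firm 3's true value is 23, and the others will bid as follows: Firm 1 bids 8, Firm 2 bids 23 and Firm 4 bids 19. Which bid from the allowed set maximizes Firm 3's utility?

Bid 6: loses but pays 6, utility -6.
Bid 8: loses but pays 8, utility -8.
Bid 18: loses but pays 18, utility -18.
Bid 19: loses but pays 19, utility -19.
Bid 23: loses but pays 23, utility -23.
The best choice is 6 with utility -6.

6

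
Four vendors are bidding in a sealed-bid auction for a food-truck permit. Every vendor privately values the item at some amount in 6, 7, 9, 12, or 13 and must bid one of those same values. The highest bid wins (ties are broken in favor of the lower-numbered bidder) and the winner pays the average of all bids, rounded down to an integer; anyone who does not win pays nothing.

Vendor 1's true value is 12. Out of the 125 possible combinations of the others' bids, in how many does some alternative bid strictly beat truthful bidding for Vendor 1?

Others bid (6, 6, 6): truth gives 5; bid 6 gives 6 > 5. Violating.
Others bid (6, 6, 7): truth gives 5; bid 7 gives 6 > 5. Violating.
Others bid (6, 6, 9): truth gives 4; bid 9 gives 5 > 4. Violating.
Others bid (6, 6, 13): truth gives 0; bid 13 gives 3 > 0. Violating.
Others bid (6, 6, 12): truth gives 3; no alternative beats it.
Others bid (6, 7, 12): truth gives 3; no alternative beats it.
(Checking all 125 profiles: 74 have a profitable deviation, 51 do not.)

74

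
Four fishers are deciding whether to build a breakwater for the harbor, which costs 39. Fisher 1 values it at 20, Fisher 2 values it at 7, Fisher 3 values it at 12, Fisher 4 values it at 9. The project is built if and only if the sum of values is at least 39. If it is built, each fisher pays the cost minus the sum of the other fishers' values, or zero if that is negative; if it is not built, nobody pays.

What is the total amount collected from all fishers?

14

Total value 48 ≥ cost 39, so it is built.
Fisher 1: others sum to 28; max(0, 39 - 28) = 11.
Fisher 2: others sum to 41; max(0, 39 - 41) = 0.
Fisher 3: others sum to 36; max(0, 39 - 36) = 3.
Fisher 4: others sum to 39; max(0, 39 - 39) = 0.
Total collected = 11 + 0 + 3 + 0 = 14.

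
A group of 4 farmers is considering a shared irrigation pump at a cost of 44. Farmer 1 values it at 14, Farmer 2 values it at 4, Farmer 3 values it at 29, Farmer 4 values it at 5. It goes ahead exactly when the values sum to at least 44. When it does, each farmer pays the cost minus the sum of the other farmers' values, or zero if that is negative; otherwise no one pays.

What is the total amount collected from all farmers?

Total value 52 ≥ cost 44, so it is built.
Farmer 1: others sum to 38; max(0, 44 - 38) = 6.
Farmer 2: others sum to 48; max(0, 44 - 48) = 0.
Farmer 3: others sum to 23; max(0, 44 - 23) = 21.
Farmer 4: others sum to 47; max(0, 44 - 47) = 0.
Total collected = 6 + 0 + 21 + 0 = 27.

27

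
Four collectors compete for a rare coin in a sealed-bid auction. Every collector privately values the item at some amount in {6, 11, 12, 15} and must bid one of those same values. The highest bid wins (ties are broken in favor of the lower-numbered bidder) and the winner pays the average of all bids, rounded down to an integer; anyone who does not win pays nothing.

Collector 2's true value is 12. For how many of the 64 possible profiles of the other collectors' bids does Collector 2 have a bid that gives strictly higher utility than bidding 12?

Others bid (6, 6, 15): truth gives 0; bid 15 gives 2 > 0. Violating.
Others bid (6, 11, 11): truth gives 2; bid 11 gives 3 > 2. Violating.
Others bid (6, 11, 15): truth gives 0; bid 15 gives 1 > 0. Violating.
Others bid (6, 15, 6): truth gives 0; bid 15 gives 2 > 0. Violating.
Others bid (6, 6, 6): truth gives 5; no alternative beats it.
Others bid (6, 6, 11): truth gives 4; no alternative beats it.
(Checking all 64 profiles: 12 have a profitable deviation, 52 do not.)

12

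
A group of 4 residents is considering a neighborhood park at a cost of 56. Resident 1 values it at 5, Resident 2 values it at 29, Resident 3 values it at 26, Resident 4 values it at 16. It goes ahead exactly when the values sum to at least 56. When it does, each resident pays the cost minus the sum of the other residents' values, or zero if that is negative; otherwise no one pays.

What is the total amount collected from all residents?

Total value 76 ≥ cost 56, so it is built.
Resident 1: others sum to 71; max(0, 56 - 71) = 0.
Resident 2: others sum to 47; max(0, 56 - 47) = 9.
Resident 3: others sum to 50; max(0, 56 - 50) = 6.
Resident 4: others sum to 60; max(0, 56 - 60) = 0.
Total collected = 0 + 9 + 6 + 0 = 15.

15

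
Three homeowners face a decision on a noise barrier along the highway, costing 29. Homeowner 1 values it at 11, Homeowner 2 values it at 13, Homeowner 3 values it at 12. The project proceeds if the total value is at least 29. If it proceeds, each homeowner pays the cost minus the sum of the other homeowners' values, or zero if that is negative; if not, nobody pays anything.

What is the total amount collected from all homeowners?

Total value 36 ≥ cost 29, so it is built.
Homeowner 1: others sum to 25; max(0, 29 - 25) = 4.
Homeowner 2: others sum to 23; max(0, 29 - 23) = 6.
Homeowner 3: others sum to 24; max(0, 29 - 24) = 5.
Total collected = 4 + 6 + 5 = 15.

15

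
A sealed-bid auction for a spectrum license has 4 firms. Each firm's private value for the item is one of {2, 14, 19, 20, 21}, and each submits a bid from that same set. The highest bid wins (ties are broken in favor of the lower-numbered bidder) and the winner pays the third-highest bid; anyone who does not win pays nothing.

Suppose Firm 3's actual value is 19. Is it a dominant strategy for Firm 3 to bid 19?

Consider the case where Firm 1 bids 2, Firm 2 bids 2 and Firm 4 bids 20.
Truthful bid 19: loses, pays 0, utility 0.
Bid 20 instead: wins, pays 2, utility 19 - 2 = 17.
Since 17 > 0, bidding 20 is strictly better here, so truthful bidding is not dominant.

No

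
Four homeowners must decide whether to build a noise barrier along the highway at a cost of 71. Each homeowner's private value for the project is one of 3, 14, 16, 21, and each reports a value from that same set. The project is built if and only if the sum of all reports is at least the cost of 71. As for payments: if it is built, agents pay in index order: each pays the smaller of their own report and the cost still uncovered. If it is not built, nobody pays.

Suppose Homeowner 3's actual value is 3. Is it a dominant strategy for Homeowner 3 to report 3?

Check each profile of the others' reports and compare truth against every alternative report.
Others report (16, 21, 21): truth gives 0, best alternative gives -11.
Others report (21, 16, 21): truth gives 0, best alternative gives -11.
Others report (21, 21, 16): truth gives 0, best alternative gives -11.
Others report (21, 21, 21): truth gives 0, best alternative gives -11.
Others report (3, 3, 3): truth gives 0, best alternative gives 0.
Others report (3, 3, 14): truth gives 0, best alternative gives 0.
(Remaining 58 profiles checked similarly; truth is weakly best in each.)
In every case the truthful report is at least as good as any alternative, so it is a dominant strategy.

Yes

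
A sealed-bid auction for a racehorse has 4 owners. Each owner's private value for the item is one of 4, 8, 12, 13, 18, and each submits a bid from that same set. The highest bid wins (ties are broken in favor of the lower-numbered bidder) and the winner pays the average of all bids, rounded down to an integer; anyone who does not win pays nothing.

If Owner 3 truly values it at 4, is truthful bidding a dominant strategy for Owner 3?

Yes

Check each profile of the others' bids and compare truth against every alternative bid.
Others bid (4, 4, 8): truth gives 0, best alternative gives -2.
Others bid (4, 4, 4): truth gives 0, best alternative gives -1.
Others bid (4, 4, 12): truth gives 0, best alternative gives 0.
Others bid (4, 4, 13): truth gives 0, best alternative gives 0.
Others bid (4, 4, 18): truth gives 0, best alternative gives 0.
Others bid (4, 8, 4): truth gives 0, best alternative gives 0.
(Remaining 119 profiles checked similarly; truth is weakly best in each.)
In every case the truthful bid is at least as good as any alternative, so it is a dominant strategy.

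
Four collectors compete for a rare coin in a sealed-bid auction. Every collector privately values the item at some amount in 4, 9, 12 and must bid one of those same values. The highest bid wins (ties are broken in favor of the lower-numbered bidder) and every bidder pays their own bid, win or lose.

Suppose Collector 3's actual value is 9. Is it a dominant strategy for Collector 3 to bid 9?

Consider the case where Collector 1 bids 4, Collector 2 bids 4 and Collector 4 bids 12.
Truthful bid 9: loses but pays 9, utility -9.
Bid 4 instead: loses but pays 4, utility -4.
Since -4 > -9, bidding 4 is strictly better here, so truthful bidding is not dominant.

No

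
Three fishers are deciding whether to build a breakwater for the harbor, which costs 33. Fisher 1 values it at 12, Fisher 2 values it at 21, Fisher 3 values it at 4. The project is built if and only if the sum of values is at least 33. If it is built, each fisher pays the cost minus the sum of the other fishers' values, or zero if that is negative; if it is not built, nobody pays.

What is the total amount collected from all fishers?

25

Total value 37 ≥ cost 33, so it is built.
Fisher 1: others sum to 25; max(0, 33 - 25) = 8.
Fisher 2: others sum to 16; max(0, 33 - 16) = 17.
Fisher 3: others sum to 33; max(0, 33 - 33) = 0.
Total collected = 8 + 17 + 0 = 25.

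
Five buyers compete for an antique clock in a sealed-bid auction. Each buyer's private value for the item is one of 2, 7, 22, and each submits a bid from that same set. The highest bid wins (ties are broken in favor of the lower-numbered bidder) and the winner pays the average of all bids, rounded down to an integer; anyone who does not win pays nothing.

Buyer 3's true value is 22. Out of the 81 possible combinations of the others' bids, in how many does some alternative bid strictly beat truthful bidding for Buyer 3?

4

Others bid (2, 2, 2, 2): truth gives 16; bid 7 gives 19 > 16. Violating.
Others bid (2, 2, 2, 7): truth gives 15; bid 7 gives 18 > 15. Violating.
Others bid (2, 2, 7, 2): truth gives 15; bid 7 gives 18 > 15. Violating.
Others bid (2, 2, 7, 7): truth gives 14; bid 7 gives 17 > 14. Violating.
Others bid (2, 2, 2, 22): truth gives 12; no alternative beats it.
Others bid (2, 2, 7, 22): truth gives 11; no alternative beats it.
(Checking all 81 profiles: 4 have a profitable deviation, 77 do not.)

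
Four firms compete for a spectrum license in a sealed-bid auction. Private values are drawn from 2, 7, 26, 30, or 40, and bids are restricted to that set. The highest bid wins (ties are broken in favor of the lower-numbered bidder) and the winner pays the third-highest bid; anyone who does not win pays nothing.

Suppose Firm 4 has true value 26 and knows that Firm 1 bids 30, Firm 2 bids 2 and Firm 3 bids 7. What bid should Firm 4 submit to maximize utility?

Bid 2: loses, pays 0, utility 0.
Bid 7: loses, pays 0, utility 0.
Bid 26: loses, pays 0, utility 0.
Bid 30: loses, pays 0, utility 0.
Bid 40: wins, pays 7, utility 26 - 7 = 19.
The best choice is 40 with utility 19.

40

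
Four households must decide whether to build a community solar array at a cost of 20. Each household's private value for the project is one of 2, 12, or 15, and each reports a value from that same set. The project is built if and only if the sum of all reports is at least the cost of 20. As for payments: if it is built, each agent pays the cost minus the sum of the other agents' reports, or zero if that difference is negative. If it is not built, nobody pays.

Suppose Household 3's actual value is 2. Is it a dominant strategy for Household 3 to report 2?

Yes

Check each profile of the others' reports and compare truth against every alternative report.
Others report (2, 2, 12): truth gives 0, best alternative gives -2.
Others report (2, 12, 2): truth gives 0, best alternative gives -2.
Others report (12, 2, 2): truth gives 0, best alternative gives -2.
Others report (2, 12, 12): truth gives 2, best alternative gives 2.
Others report (2, 12, 15): truth gives 2, best alternative gives 2.
Others report (2, 15, 12): truth gives 2, best alternative gives 2.
(Remaining 21 profiles checked similarly; truth is weakly best in each.)
In every case the truthful report is at least as good as any alternative, so it is a dominant strategy.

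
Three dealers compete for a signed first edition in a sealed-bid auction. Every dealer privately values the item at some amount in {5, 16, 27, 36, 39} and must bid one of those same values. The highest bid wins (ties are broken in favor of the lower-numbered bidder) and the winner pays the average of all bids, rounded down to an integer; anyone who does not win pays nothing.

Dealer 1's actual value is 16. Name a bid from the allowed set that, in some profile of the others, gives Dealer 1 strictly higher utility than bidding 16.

Suppose Dealer 2 bids 5 and Dealer 3 bids 5.
Bid 16: wins, pays 8, utility 16 - 8 = 8.
Bid 5: wins, pays 5, utility 16 - 5 = 11.
So bidding 5 beats truth here (11 > 8).

5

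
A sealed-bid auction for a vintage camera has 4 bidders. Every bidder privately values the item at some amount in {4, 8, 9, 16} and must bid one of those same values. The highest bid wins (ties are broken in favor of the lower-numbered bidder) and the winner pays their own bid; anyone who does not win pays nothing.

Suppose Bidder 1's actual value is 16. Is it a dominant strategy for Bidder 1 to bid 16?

No

Consider the case where Bidder 2 bids 4, Bidder 3 bids 4 and Bidder 4 bids 4.
Truthful bid 16: wins, pays 16, utility 16 - 16 = 0.
Bid 4 instead: wins, pays 4, utility 16 - 4 = 12.
Since 12 > 0, bidding 4 is strictly better here, so truthful bidding is not dominant.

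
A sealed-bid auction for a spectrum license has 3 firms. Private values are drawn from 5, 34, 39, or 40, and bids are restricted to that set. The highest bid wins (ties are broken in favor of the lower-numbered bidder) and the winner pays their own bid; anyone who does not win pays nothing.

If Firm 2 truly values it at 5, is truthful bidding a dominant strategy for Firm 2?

Yes

Check each profile of the others' bids and compare truth against every alternative bid.
Others bid (5, 5): truth gives 0, best alternative gives -29.
Others bid (5, 34): truth gives 0, best alternative gives -29.
Others bid (5, 39): truth gives 0, best alternative gives 0.
Others bid (5, 40): truth gives 0, best alternative gives 0.
Others bid (34, 5): truth gives 0, best alternative gives 0.
Others bid (34, 34): truth gives 0, best alternative gives 0.
(Remaining 10 profiles checked similarly; truth is weakly best in each.)
In every case the truthful bid is at least as good as any alternative, so it is a dominant strategy.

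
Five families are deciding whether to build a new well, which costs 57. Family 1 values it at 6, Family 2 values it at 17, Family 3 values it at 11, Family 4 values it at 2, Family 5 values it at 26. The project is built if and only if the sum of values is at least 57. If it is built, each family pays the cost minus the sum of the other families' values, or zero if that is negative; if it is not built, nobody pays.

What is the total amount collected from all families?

40

Total value 62 ≥ cost 57, so it is built.
Family 1: others sum to 56; max(0, 57 - 56) = 1.
Family 2: others sum to 45; max(0, 57 - 45) = 12.
Family 3: others sum to 51; max(0, 57 - 51) = 6.
Family 4: others sum to 60; max(0, 57 - 60) = 0.
Family 5: others sum to 36; max(0, 57 - 36) = 21.
Total collected = 1 + 12 + 6 + 0 + 21 = 40.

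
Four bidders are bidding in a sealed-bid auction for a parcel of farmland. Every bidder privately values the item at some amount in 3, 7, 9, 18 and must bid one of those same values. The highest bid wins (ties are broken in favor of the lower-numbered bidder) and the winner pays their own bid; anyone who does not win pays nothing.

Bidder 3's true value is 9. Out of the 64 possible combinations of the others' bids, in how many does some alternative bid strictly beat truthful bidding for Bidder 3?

Others bid (3, 3, 3): truth gives 0; bid 7 gives 2 > 0. Violating.
Others bid (3, 3, 7): truth gives 0; bid 7 gives 2 > 0. Violating.
Others bid (3, 3, 9): truth gives 0; no alternative beats it.
Others bid (3, 3, 18): truth gives 0; no alternative beats it.
(Checking all 64 profiles: 2 have a profitable deviation, 62 do not.)

2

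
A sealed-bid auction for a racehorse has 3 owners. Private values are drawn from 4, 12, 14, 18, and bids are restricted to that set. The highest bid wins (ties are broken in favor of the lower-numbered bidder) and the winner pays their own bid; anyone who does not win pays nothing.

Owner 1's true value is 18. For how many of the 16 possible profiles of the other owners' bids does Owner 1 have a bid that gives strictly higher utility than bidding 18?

Others bid (4, 4): truth gives 0; bid 4 gives 14 > 0. Violating.
Others bid (4, 12): truth gives 0; bid 12 gives 6 > 0. Violating.
Others bid (4, 14): truth gives 0; bid 14 gives 4 > 0. Violating.
Others bid (12, 4): truth gives 0; bid 12 gives 6 > 0. Violating.
Others bid (4, 18): truth gives 0; no alternative beats it.
Others bid (12, 18): truth gives 0; no alternative beats it.
(Checking all 16 profiles: 9 have a profitable deviation, 7 do not.)

9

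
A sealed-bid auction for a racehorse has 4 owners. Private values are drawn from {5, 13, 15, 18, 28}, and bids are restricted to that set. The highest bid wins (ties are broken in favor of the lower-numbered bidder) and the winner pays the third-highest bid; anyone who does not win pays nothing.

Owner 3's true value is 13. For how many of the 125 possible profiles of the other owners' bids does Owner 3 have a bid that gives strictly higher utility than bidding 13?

Others bid (5, 5, 15): truth gives 0; bid 15 gives 8 > 0. Violating.
Others bid (5, 5, 18): truth gives 0; bid 18 gives 8 > 0. Violating.
Others bid (5, 5, 28): truth gives 0; bid 28 gives 8 > 0. Violating.
Others bid (5, 13, 5): truth gives 0; bid 15 gives 8 > 0. Violating.
Others bid (5, 5, 5): truth gives 8; no alternative beats it.
Others bid (5, 5, 13): truth gives 8; no alternative beats it.
(Checking all 125 profiles: 9 have a profitable deviation, 116 do not.)

9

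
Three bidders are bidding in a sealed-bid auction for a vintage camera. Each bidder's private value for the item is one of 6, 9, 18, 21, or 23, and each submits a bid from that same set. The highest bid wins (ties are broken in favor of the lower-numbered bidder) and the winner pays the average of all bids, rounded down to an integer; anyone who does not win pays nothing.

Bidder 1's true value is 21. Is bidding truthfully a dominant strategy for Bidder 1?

Consider the case where Bidder 2 bids 6 and Bidder 3 bids 6.
Truthful bid 21: wins, pays 11, utility 21 - 11 = 10.
Bid 6 instead: wins, pays 6, utility 21 - 6 = 15.
Since 15 > 10, bidding 6 is strictly better here, so truthful bidding is not dominant.

No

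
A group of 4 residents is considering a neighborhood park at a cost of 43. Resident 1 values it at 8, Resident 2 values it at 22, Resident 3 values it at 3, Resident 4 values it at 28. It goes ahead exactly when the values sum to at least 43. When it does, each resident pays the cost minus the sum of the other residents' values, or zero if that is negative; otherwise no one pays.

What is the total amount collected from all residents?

Total value 61 ≥ cost 43, so it is built.
Resident 1: others sum to 53; max(0, 43 - 53) = 0.
Resident 2: others sum to 39; max(0, 43 - 39) = 4.
Resident 3: others sum to 58; max(0, 43 - 58) = 0.
Resident 4: others sum to 33; max(0, 43 - 33) = 10.
Total collected = 0 + 4 + 0 + 10 = 14.

14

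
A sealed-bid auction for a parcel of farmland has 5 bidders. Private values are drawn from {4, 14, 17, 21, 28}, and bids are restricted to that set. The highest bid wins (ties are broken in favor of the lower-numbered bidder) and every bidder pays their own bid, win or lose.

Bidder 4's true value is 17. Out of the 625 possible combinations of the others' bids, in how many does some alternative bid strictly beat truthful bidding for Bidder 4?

Others bid (4, 4, 4, 4): truth gives 0; bid 14 gives 3 > 0. Violating.
Others bid (4, 4, 4, 14): truth gives 0; bid 14 gives 3 > 0. Violating.
Others bid (4, 4, 4, 21): truth gives -17; bid 4 gives -4 > -17. Violating.
Others bid (4, 4, 4, 28): truth gives -17; bid 4 gives -4 > -17. Violating.
Others bid (4, 4, 4, 17): truth gives 0; no alternative beats it.
Others bid (4, 4, 14, 4): truth gives 0; no alternative beats it.
(Checking all 625 profiles: 603 have a profitable deviation, 22 do not.)

603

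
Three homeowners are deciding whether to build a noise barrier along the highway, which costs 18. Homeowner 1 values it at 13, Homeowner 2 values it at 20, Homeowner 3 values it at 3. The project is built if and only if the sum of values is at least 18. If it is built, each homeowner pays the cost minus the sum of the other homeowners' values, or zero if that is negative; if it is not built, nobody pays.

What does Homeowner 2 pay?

2

Total value 36 ≥ cost 18, so the project is built.
The other homeowners' values sum to 16.
Cost minus that sum is 18 - 16 = 2.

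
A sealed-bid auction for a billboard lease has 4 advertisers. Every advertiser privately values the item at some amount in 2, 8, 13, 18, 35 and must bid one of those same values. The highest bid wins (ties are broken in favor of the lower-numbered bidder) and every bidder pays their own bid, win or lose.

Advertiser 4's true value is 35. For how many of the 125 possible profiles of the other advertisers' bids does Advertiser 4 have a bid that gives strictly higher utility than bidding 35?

Others bid (2, 2, 2): truth gives 0; bid 8 gives 27 > 0. Violating.
Others bid (2, 2, 8): truth gives 0; bid 13 gives 22 > 0. Violating.
Others bid (2, 2, 13): truth gives 0; bid 18 gives 17 > 0. Violating.
Others bid (2, 2, 35): truth gives -35; bid 2 gives -2 > -35. Violating.
Others bid (2, 2, 18): truth gives 0; no alternative beats it.
Others bid (2, 8, 18): truth gives 0; no alternative beats it.
(Checking all 125 profiles: 88 have a profitable deviation, 37 do not.)

88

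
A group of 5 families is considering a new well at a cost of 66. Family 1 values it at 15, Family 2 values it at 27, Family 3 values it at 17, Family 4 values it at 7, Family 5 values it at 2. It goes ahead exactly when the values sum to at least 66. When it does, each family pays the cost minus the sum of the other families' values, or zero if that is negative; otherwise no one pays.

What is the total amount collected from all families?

58

Total value 68 ≥ cost 66, so it is built.
Family 1: others sum to 53; max(0, 66 - 53) = 13.
Family 2: others sum to 41; max(0, 66 - 41) = 25.
Family 3: others sum to 51; max(0, 66 - 51) = 15.
Family 4: others sum to 61; max(0, 66 - 61) = 5.
Family 5: others sum to 66; max(0, 66 - 66) = 0.
Total collected = 13 + 25 + 15 + 5 + 0 = 58.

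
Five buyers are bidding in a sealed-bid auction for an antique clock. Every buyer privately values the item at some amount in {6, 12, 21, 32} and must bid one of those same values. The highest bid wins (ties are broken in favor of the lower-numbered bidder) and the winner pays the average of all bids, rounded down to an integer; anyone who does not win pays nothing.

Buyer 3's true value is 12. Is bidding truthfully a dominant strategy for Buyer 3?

No

Consider the case where Buyer 1 bids 6, Buyer 2 bids 12, Buyer 4 bids 6 and Buyer 5 bids 6.
Truthful bid 12: loses, pays 0, utility 0.
Bid 21 instead: wins, pays 10, utility 12 - 10 = 2.
Since 2 > 0, bidding 21 is strictly better here, so truthful bidding is not dominant.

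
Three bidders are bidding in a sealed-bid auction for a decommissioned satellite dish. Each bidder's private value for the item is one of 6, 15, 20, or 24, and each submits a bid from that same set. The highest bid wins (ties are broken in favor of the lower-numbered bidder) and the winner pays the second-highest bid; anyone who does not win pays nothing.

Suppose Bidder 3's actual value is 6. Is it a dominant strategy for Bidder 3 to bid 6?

Check each profile of the others' bids and compare truth against every alternative bid.
Others bid (6, 6): truth gives 0, best alternative gives 0.
Others bid (6, 15): truth gives 0, best alternative gives 0.
Others bid (6, 20): truth gives 0, best alternative gives 0.
Others bid (6, 24): truth gives 0, best alternative gives 0.
Others bid (15, 6): truth gives 0, best alternative gives 0.
Others bid (15, 15): truth gives 0, best alternative gives 0.
(Remaining 10 profiles checked similarly; truth is weakly best in each.)
In every case the truthful bid is at least as good as any alternative, so it is a dominant strategy.

Yes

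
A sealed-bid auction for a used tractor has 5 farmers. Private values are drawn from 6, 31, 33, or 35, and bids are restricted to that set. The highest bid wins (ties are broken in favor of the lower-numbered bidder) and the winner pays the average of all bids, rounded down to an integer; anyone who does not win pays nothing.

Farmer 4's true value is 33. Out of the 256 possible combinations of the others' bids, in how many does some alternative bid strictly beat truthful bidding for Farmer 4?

Others bid (6, 6, 6, 35): truth gives 0; bid 35 gives 16 > 0. Violating.
Others bid (6, 6, 31, 35): truth gives 0; bid 35 gives 11 > 0. Violating.
Others bid (6, 6, 33, 6): truth gives 0; bid 35 gives 16 > 0. Violating.
Others bid (6, 6, 33, 31): truth gives 0; bid 35 gives 11 > 0. Violating.
Others bid (6, 6, 6, 6): truth gives 22; no alternative beats it.
Others bid (6, 6, 6, 31): truth gives 17; no alternative beats it.
(Checking all 256 profiles: 72 have a profitable deviation, 184 do not.)

72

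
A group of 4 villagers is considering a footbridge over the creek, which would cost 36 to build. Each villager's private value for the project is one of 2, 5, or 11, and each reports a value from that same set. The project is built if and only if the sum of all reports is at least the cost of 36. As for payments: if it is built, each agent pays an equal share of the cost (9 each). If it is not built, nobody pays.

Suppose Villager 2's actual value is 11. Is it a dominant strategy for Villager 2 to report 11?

Check each profile of the others' reports and compare truth against every alternative report.
Others report (5, 11, 11): truth gives 2, best alternative gives 0.
Others report (11, 5, 11): truth gives 2, best alternative gives 0.
Others report (11, 11, 5): truth gives 2, best alternative gives 0.
Others report (11, 11, 11): truth gives 2, best alternative gives 2.
Others report (2, 2, 2): truth gives 0, best alternative gives 0.
Others report (2, 2, 5): truth gives 0, best alternative gives 0.
(Remaining 21 profiles checked similarly; truth is weakly best in each.)
In every case the truthful report is at least as good as any alternative, so it is a dominant strategy.

Yes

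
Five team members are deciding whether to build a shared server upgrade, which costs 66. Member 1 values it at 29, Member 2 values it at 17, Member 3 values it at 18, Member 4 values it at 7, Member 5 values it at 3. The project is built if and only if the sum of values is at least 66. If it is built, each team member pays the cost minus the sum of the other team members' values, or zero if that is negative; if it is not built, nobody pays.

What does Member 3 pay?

Total value 74 ≥ cost 66, so the project is built.
The other team members' values sum to 56.
Cost minus that sum is 66 - 56 = 10.

10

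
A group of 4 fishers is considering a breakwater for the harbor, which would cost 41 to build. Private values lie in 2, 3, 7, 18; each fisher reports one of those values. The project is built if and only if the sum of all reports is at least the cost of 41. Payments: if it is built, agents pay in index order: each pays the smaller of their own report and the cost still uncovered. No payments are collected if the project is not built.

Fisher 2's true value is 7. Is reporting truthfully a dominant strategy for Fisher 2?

Consider the case where Fisher 1 reports 2, Fisher 3 reports 18 and Fisher 4 reports 18.
Truthful report 7: project built, pays 7, utility 7 - 7 = 0.
Report 3 instead: project built, pays 3, utility 7 - 3 = 4.
Since 4 > 0, reporting 3 is strictly better here, so truthful reporting is not dominant.

No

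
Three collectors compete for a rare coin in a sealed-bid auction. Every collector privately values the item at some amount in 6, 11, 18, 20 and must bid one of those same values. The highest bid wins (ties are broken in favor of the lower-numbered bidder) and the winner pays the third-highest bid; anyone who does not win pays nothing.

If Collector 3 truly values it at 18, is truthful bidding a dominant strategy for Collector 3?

No

Consider the case where Collector 1 bids 6 and Collector 2 bids 18.
Truthful bid 18: loses, pays 0, utility 0.
Bid 20 instead: wins, pays 6, utility 18 - 6 = 12.
Since 12 > 0, bidding 20 is strictly better here, so truthful bidding is not dominant.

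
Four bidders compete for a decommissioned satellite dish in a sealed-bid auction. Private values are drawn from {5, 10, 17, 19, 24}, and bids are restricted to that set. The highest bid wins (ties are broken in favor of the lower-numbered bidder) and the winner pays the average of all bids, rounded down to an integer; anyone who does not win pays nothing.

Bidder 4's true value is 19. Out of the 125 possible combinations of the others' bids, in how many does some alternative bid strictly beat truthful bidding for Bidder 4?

Others bid (5, 5, 5): truth gives 11; bid 10 gives 13 > 11. Violating.
Others bid (5, 5, 19): truth gives 0; bid 24 gives 6 > 0. Violating.
Others bid (5, 10, 10): truth gives 8; bid 17 gives 9 > 8. Violating.
Others bid (5, 10, 19): truth gives 0; bid 24 gives 5 > 0. Violating.
Others bid (5, 5, 10): truth gives 10; no alternative beats it.
Others bid (5, 5, 17): truth gives 8; no alternative beats it.
(Checking all 125 profiles: 35 have a profitable deviation, 90 do not.)

35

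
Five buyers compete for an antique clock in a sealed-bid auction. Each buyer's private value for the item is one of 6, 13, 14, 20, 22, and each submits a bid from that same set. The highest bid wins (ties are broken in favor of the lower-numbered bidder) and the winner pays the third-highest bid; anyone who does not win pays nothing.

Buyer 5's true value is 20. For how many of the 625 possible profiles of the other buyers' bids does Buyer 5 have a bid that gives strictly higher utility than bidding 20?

Others bid (6, 6, 6, 20): truth gives 0; bid 22 gives 14 > 0. Violating.
Others bid (6, 6, 13, 20): truth gives 0; bid 22 gives 7 > 0. Violating.
Others bid (6, 6, 14, 20): truth gives 0; bid 22 gives 6 > 0. Violating.
Others bid (6, 6, 20, 6): truth gives 0; bid 22 gives 14 > 0. Violating.
Others bid (6, 6, 6, 6): truth gives 14; no alternative beats it.
Others bid (6, 6, 6, 13): truth gives 14; no alternative beats it.
(Checking all 625 profiles: 108 have a profitable deviation, 517 do not.)

108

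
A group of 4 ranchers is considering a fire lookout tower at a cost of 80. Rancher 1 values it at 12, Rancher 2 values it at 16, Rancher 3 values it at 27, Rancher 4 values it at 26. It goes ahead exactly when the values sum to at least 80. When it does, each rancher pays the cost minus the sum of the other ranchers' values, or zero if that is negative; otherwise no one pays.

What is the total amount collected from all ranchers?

Total value 81 ≥ cost 80, so it is built.
Rancher 1: others sum to 69; max(0, 80 - 69) = 11.
Rancher 2: others sum to 65; max(0, 80 - 65) = 15.
Rancher 3: others sum to 54; max(0, 80 - 54) = 26.
Rancher 4: others sum to 55; max(0, 80 - 55) = 25.
Total collected = 11 + 15 + 26 + 25 = 77.

77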